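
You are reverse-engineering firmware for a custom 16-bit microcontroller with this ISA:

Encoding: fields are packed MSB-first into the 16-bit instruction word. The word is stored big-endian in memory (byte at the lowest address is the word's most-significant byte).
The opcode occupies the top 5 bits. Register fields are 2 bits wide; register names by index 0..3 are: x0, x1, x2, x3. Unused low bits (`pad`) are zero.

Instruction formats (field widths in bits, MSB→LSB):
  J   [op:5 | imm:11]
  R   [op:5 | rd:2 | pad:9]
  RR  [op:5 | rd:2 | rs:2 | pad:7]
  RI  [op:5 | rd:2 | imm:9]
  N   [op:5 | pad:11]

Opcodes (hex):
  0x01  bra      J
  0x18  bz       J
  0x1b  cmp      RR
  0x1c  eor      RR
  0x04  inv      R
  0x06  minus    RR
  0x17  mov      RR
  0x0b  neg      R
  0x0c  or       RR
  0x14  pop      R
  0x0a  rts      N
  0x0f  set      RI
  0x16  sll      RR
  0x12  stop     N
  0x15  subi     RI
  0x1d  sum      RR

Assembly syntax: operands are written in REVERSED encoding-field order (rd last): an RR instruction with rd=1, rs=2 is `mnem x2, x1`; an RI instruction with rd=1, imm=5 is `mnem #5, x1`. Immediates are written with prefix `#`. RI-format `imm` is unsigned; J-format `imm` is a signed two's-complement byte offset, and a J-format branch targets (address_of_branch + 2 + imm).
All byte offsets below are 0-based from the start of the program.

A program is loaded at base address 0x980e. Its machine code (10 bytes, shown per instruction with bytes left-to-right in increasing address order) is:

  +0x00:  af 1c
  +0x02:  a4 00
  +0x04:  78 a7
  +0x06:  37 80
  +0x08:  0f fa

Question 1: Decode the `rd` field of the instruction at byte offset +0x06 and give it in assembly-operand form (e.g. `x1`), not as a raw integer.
+0x06: 37 80 ⇒ word 0x3780 (big)
  opcode bits[15:11]=0x6: minus/RR
  rd@[10:9]=0x3 ⇒ x3
  rs@[8:7]=0x3 ⇒ x3

x3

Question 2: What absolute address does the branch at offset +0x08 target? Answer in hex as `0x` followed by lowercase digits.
0x9812

off 0x08: read 0f fa as big → 0x0ffa
  op=0x0ffa>>11=0x1 ⇒ bra (J)
  imm: (w>>0)&0x7ff=0x7fa (s11→-6) → #-6
  target = base 0x980e + off 0x08 + 2 + imm -6 = 0x9812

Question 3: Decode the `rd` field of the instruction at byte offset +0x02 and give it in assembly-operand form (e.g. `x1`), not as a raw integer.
+0x02: a4 00 ⇒ word 0xa400 (big)
  op=0xa400>>11=0x14 ⇒ pop (R)
  rd: (w>>9)&0x3=0x2 → x2

x2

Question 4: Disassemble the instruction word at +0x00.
subi #284, x3

off 0x00: read af 1c as big → 0xaf1c
  opcode bits[15:11]=0x15: subi/RI
  rd: (w>>9)&0x3=0x3 → x3
  imm: (w>>0)&0x1ff=0x11c → #284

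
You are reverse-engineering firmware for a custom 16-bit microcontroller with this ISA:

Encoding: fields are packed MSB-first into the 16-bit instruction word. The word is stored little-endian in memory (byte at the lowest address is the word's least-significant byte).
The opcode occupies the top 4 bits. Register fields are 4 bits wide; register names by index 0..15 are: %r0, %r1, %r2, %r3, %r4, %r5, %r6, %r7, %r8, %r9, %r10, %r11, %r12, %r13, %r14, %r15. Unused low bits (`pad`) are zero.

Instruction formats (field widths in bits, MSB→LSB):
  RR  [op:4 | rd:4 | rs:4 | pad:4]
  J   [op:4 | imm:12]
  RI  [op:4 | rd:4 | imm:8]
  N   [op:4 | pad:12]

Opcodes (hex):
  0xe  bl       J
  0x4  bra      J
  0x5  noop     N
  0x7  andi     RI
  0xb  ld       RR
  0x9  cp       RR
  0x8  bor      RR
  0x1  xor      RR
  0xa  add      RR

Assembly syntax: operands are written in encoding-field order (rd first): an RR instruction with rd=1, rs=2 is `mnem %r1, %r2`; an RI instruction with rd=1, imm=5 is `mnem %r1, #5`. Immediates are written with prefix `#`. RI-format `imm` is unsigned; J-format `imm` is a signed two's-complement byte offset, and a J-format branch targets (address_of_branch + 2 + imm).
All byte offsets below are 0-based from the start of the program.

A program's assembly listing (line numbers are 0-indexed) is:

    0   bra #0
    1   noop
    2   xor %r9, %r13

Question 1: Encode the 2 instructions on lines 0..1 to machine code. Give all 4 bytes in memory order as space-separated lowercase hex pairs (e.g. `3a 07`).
00 40 00 50

0. bra fields op=0x4:4|imm=0:12 → word 4000h → 00 40
1. noop fields op=0x5:4|pad=0:12 → word 5000h → 00 50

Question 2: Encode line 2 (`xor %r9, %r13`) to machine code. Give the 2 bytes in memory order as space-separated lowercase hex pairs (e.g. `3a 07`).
line 2 (xor): pack op=0x1:4|rd=9:4|rs=13:4|pad=0:4 = 0x19d0; little→ d0 19

d0 19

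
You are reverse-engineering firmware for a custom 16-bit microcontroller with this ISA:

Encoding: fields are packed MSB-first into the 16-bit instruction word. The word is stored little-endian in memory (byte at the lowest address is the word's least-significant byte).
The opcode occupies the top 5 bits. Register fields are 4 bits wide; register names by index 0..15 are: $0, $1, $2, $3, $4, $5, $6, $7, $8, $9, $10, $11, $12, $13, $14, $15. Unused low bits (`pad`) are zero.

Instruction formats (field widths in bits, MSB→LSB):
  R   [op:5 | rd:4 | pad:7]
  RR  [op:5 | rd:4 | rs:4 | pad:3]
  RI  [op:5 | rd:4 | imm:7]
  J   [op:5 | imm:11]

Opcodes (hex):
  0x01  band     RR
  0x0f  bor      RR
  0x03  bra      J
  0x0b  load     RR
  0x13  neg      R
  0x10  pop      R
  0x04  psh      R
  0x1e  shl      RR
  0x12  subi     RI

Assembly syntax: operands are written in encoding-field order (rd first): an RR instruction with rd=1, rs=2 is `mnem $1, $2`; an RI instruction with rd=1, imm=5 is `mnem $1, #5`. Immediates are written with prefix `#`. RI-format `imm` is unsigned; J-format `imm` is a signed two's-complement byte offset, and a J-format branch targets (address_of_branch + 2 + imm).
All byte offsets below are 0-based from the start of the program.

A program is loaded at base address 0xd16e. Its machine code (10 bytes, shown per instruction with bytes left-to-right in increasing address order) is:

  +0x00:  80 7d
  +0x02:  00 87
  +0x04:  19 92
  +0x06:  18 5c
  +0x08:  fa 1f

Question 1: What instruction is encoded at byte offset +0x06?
load $8, $3

off 0x06: read 18 5c as little → 0x5c18
  op=0x5c18>>11=0xb ⇒ load (RR)
  rd@[10:7]=0x8 ⇒ $8
  rs@[6:3]=0x3 ⇒ $3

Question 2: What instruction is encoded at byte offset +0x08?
bra #-6

[08] fa 1f → 0x1ffa
  top 5b → 0x3 → bra [J]
  imm: (w>>0)&0x7ff=0x7fa (s11→-6) → #-6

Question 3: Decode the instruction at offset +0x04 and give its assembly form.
subi $4, #25

off 0x04: read 19 92 as little → 0x9219
  top 5b → 0x12 → subi [RI]
  [10:7] rd=4 = $4
  [6:0] imm=25 = #25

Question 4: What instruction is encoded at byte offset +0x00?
bor $11, $0

+0x00: 80 7d ⇒ word 0x7d80 (little)
  top 5b → 0xf → bor [RR]
  rd: (w>>7)&0xf=0xb → $11
  rs: (w>>3)&0xf=0x0 → $0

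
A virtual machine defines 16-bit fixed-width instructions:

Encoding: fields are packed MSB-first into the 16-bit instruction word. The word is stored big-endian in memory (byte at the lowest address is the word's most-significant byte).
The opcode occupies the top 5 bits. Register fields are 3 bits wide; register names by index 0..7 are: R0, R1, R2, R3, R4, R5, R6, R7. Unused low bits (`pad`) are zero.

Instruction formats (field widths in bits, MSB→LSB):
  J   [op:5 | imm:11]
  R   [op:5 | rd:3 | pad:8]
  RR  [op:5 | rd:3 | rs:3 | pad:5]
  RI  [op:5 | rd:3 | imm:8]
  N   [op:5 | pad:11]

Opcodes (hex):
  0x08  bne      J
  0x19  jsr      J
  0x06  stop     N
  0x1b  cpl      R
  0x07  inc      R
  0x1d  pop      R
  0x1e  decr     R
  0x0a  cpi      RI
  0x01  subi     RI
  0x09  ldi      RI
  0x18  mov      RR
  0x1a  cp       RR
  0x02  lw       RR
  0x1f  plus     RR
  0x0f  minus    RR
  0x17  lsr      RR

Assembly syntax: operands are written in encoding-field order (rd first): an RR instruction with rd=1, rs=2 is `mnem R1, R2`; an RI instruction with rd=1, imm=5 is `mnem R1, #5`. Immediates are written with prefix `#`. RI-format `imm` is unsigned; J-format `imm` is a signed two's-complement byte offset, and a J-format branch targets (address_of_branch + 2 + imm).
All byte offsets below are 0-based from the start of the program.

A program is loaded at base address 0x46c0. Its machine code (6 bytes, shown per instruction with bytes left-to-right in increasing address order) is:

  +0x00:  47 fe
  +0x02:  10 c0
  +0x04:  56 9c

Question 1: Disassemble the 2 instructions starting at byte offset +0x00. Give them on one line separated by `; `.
@+00  big-endian(47 fe) = 0x47fe
  opcode bits[15:11]=0x8: bne/J
  [10:0] imm=2046 (s11→-2) = #-2
@+02  big-endian(10 c0) = 0x10c0
  opcode bits[15:11]=0x2: lw/RR
  [10:8] rd=0 = R0
  [7:5] rs=6 = R6

bne #-2; lw R0, R6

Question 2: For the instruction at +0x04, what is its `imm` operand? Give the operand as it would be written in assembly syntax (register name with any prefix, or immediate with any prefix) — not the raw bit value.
#156

off 0x04: read 56 9c as big → 0x569c
  op=0x569c>>11=0xa ⇒ cpi (RI)
  rd: (w>>8)&0x7=0x6 → R6
  imm: (w>>0)&0xff=0x9c → #156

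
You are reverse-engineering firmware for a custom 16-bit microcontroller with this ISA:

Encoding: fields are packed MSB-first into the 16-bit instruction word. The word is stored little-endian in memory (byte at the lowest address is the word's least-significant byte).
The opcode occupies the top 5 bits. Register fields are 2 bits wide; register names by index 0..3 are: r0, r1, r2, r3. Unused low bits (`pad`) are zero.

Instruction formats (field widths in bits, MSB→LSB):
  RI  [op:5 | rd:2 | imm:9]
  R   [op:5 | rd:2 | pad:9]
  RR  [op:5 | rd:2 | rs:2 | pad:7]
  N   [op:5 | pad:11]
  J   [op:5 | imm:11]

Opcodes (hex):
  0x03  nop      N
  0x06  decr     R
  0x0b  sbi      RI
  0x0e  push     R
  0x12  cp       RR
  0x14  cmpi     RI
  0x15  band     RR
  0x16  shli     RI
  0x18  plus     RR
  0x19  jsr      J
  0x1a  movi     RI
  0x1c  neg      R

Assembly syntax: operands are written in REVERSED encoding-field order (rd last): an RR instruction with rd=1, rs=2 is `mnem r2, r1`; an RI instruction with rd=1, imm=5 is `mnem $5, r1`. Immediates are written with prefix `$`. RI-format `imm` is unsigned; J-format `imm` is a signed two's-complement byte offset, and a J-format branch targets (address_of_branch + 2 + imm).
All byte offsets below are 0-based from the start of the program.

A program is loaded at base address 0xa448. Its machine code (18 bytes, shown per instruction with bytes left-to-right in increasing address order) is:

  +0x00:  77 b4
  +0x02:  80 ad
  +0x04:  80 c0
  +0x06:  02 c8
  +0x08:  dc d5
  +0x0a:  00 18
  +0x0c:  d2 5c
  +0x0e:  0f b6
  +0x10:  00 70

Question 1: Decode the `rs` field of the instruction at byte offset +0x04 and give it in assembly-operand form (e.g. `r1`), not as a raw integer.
r1

[04] 80 c0 → 0xc080
  op=0xc080>>11=0x18 ⇒ plus (RR)
  [10:9] rd=0 = r0
  [8:7] rs=1 = r1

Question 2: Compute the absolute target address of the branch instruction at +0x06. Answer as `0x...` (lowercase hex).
0xa452

off 0x06: read 02 c8 as little → 0xc802
  opcode bits[15:11]=0x19: jsr/J
  imm@[10:0]=0x2 ⇒ $2
  target = base 0xa448 + off 0x06 + 2 + imm 2 = 0xa452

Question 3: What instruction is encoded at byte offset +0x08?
@+08  little-endian(dc d5) = 0xd5dc
  top 5b → 0x1a → movi [RI]
  rd@[10:9]=0x2 ⇒ r2
  imm@[8:0]=0x1dc ⇒ $476

movi $476, r2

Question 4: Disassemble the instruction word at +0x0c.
off 0x0c: read d2 5c as little → 0x5cd2
  top 5b → 0xb → sbi [RI]
  rd: (w>>9)&0x3=0x2 → r2
  imm: (w>>0)&0x1ff=0xd2 → $210

sbi $210, r2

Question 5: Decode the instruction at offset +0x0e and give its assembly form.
shli $15, r3

@+0e  little-endian(0f b6) = 0xb60f
  top 5b → 0x16 → shli [RI]
  [10:9] rd=3 = r3
  [8:0] imm=15 = $15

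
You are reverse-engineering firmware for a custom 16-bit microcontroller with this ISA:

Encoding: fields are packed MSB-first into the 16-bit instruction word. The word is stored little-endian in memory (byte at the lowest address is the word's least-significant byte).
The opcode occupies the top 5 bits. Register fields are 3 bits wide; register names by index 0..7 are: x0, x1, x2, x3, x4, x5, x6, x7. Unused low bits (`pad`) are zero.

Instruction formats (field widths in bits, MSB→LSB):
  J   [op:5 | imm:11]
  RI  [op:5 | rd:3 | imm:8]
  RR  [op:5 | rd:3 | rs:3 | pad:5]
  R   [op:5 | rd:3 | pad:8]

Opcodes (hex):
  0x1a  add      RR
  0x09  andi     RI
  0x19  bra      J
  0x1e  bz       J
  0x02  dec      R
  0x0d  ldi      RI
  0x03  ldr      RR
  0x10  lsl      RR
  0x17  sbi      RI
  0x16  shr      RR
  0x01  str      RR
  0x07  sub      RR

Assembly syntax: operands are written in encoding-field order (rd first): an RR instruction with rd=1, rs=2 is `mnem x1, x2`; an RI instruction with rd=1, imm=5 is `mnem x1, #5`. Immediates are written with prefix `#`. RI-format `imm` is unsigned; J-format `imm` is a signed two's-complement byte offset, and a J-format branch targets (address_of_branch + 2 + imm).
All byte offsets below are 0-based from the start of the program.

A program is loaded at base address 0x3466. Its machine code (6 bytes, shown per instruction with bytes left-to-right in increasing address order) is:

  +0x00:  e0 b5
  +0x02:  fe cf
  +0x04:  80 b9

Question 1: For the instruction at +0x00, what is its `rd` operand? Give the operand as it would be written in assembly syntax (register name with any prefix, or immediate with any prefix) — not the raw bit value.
+0x00: e0 b5 ⇒ word 0xb5e0 (little)
  opcode bits[15:11]=0x16: shr/RR
  [10:8] rd=5 = x5
  [7:5] rs=7 = x7

x5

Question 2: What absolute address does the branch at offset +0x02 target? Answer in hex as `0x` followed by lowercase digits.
off 0x02: read fe cf as little → 0xcffe
  op=0xcffe>>11=0x19 ⇒ bra (J)
  imm@[10:0]=0x7fe (s11→-2) ⇒ #-2
  target = base 0x3466 + off 0x02 + 2 + imm -2 = 0x3468

0x3468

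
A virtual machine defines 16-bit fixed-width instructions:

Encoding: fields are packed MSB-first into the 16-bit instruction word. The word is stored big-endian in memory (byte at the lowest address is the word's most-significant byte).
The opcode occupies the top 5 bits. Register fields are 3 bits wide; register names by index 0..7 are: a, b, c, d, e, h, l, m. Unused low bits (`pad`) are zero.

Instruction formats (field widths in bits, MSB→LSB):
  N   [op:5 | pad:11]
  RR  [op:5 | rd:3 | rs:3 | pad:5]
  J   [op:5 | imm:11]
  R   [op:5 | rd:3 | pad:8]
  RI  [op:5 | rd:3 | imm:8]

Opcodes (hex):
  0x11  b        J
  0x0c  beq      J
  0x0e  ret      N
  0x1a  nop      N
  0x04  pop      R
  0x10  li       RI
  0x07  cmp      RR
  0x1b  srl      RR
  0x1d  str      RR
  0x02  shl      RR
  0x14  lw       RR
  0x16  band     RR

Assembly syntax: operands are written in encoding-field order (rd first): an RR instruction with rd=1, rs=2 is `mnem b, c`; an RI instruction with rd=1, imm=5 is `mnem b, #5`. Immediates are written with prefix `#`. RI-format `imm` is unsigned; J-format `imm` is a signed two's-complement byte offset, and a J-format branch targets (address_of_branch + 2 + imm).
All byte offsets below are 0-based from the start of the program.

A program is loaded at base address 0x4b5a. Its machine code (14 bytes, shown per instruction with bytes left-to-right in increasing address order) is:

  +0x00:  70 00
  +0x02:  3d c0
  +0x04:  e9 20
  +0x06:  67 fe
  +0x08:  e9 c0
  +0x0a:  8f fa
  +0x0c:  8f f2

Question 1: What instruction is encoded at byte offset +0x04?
@+04  big-endian(e9 20) = 0xe920
  opcode bits[15:11]=0x1d: str/RR
  [10:8] rd=1 = b
  [7:5] rs=1 = b

str b, b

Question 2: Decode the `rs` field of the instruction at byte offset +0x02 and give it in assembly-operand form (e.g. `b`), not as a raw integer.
l

@+02  big-endian(3d c0) = 0x3dc0
  op=0x3dc0>>11=0x7 ⇒ cmp (RR)
  rd@[10:8]=0x5 ⇒ h
  rs@[7:5]=0x6 ⇒ l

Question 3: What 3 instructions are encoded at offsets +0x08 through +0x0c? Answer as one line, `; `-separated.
str b, l; b #-6; b #-14

@+08  big-endian(e9 c0) = 0xe9c0
  op=0xe9c0>>11=0x1d ⇒ str (RR)
  [10:8] rd=1 = b
  [7:5] rs=6 = l
@+0a  big-endian(8f fa) = 0x8ffa
  op=0x8ffa>>11=0x11 ⇒ b (J)
  [10:0] imm=2042 (s11→-6) = #-6
@+0c  big-endian(8f f2) = 0x8ff2
  op=0x8ff2>>11=0x11 ⇒ b (J)
  [10:0] imm=2034 (s11→-14) = #-14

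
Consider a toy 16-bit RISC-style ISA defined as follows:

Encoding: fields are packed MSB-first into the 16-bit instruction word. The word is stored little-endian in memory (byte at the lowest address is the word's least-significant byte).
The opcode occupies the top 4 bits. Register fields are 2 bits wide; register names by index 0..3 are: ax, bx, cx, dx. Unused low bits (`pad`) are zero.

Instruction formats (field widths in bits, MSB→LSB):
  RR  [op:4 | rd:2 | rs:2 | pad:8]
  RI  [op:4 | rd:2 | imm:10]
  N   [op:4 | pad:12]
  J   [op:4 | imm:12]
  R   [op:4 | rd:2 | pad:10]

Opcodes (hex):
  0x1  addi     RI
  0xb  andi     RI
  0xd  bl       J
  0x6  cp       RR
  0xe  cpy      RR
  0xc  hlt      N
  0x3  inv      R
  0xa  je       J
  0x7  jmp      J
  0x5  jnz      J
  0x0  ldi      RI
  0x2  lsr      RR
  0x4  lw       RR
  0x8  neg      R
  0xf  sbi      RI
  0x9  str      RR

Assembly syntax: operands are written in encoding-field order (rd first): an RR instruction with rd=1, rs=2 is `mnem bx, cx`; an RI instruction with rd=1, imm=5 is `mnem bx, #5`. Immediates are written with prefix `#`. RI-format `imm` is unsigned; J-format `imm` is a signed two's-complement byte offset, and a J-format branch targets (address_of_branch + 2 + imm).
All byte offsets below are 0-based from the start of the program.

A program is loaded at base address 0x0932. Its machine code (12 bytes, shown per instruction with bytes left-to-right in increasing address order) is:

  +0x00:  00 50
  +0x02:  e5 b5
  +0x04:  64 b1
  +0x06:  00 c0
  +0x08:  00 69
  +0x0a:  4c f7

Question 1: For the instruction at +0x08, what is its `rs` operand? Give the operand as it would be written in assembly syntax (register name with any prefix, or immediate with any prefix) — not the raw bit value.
bx

[08] 00 69 → 0x6900
  top 4b → 0x6 → cp [RR]
  [11:10] rd=2 = cx
  [9:8] rs=1 = bx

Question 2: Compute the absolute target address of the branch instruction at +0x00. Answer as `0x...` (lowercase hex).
+0x00: 00 50 ⇒ word 0x5000 (little)
  opcode bits[15:12]=0x5: jnz/J
  imm@[11:0]=0x0 ⇒ #0
  target = base 0x0932 + off 0x00 + 2 + imm 0 = 0x0934

0x0934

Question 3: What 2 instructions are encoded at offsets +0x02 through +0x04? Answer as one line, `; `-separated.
@+02  little-endian(e5 b5) = 0xb5e5
  top 4b → 0xb → andi [RI]
  rd: (w>>10)&0x3=0x1 → bx
  imm: (w>>0)&0x3ff=0x1e5 → #485
@+04  little-endian(64 b1) = 0xb164
  top 4b → 0xb → andi [RI]
  rd: (w>>10)&0x3=0x0 → ax
  imm: (w>>0)&0x3ff=0x164 → #356

andi bx, #485; andi ax, #356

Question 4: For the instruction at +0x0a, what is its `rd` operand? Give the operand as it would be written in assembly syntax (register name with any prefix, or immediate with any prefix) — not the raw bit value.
bx

+0x0a: 4c f7 ⇒ word 0xf74c (little)
  op=0xf74c>>12=0xf ⇒ sbi (RI)
  rd@[11:10]=0x1 ⇒ bx
  imm@[9:0]=0x34c ⇒ #844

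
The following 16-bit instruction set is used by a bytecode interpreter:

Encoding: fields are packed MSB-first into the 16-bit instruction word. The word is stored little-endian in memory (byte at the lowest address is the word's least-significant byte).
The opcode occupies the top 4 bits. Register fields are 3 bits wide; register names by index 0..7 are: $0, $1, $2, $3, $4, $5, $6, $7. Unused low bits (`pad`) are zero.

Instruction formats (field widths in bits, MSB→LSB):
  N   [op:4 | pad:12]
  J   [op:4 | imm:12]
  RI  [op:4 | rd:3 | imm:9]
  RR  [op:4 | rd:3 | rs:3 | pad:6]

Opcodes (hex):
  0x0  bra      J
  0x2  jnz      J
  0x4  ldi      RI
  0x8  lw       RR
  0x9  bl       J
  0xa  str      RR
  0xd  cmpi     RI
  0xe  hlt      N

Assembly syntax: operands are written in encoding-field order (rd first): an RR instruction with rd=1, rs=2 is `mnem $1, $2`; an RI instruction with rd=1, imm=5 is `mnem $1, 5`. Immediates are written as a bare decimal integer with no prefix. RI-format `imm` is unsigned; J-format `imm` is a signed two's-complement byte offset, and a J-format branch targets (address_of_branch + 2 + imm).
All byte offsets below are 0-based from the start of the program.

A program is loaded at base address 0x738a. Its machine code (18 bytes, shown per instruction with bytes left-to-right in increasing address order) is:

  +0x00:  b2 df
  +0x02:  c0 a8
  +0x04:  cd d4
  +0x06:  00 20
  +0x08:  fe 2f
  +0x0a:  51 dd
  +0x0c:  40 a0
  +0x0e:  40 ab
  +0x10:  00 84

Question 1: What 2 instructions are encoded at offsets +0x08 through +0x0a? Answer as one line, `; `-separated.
jnz -2; cmpi $6, 337

+0x08: fe 2f ⇒ word 0x2ffe (little)
  top 4b → 0x2 → jnz [J]
  imm: (w>>0)&0xfff=0xffe (s12→-2) → -2
+0x0a: 51 dd ⇒ word 0xdd51 (little)
  top 4b → 0xd → cmpi [RI]
  rd: (w>>9)&0x7=0x6 → $6
  imm: (w>>0)&0x1ff=0x151 → 337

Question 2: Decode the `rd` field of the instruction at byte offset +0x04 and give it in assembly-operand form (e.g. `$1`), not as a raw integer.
$2

off 0x04: read cd d4 as little → 0xd4cd
  op=0xd4cd>>12=0xd ⇒ cmpi (RI)
  rd: (w>>9)&0x7=0x2 → $2
  imm: (w>>0)&0x1ff=0xcd → 205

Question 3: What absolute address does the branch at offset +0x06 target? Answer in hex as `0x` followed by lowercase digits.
0x7392

[06] 00 20 → 0x2000
  opcode bits[15:12]=0x2: jnz/J
  [11:0] imm=0 = 0
  target = base 0x738a + off 0x06 + 2 + imm 0 = 0x7392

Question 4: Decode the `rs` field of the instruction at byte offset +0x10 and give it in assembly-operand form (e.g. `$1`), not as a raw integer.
$0

@+10  little-endian(00 84) = 0x8400
  top 4b → 0x8 → lw [RR]
  rd: (w>>9)&0x7=0x2 → $2
  rs: (w>>6)&0x7=0x0 → $0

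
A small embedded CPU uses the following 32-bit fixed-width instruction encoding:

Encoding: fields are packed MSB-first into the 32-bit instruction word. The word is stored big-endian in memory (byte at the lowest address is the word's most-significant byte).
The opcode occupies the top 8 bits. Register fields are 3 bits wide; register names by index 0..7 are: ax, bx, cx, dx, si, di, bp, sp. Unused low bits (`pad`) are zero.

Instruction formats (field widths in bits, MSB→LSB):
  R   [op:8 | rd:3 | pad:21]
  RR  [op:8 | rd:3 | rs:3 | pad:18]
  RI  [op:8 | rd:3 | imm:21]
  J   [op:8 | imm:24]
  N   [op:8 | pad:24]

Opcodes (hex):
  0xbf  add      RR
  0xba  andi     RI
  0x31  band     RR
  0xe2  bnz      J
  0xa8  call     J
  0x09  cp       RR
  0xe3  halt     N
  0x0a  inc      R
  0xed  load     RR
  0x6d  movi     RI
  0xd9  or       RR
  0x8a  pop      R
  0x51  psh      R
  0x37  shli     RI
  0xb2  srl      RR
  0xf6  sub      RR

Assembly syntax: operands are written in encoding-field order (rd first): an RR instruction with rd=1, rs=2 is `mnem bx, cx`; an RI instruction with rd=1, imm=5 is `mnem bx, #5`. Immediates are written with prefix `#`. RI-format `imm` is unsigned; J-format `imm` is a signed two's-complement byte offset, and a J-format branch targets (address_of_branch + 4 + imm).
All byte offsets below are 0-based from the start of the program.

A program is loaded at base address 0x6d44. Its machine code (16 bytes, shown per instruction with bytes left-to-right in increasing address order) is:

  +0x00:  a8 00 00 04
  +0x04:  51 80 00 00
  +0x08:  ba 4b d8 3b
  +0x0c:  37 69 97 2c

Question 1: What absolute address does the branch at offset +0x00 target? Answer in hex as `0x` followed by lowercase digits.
0x6d4c

[00] a8 00 00 04 → 0xa8000004
  top 8b → 0xa8 → call [J]
  imm@[23:0]=0x4 ⇒ #4
  target = base 0x6d44 + off 0x00 + 4 + imm 4 = 0x6d4c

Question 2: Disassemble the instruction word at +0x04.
+0x04: 51 80 00 00 ⇒ word 0x51800000 (big)
  opcode bits[31:24]=0x51: psh/R
  [23:21] rd=4 = si

psh si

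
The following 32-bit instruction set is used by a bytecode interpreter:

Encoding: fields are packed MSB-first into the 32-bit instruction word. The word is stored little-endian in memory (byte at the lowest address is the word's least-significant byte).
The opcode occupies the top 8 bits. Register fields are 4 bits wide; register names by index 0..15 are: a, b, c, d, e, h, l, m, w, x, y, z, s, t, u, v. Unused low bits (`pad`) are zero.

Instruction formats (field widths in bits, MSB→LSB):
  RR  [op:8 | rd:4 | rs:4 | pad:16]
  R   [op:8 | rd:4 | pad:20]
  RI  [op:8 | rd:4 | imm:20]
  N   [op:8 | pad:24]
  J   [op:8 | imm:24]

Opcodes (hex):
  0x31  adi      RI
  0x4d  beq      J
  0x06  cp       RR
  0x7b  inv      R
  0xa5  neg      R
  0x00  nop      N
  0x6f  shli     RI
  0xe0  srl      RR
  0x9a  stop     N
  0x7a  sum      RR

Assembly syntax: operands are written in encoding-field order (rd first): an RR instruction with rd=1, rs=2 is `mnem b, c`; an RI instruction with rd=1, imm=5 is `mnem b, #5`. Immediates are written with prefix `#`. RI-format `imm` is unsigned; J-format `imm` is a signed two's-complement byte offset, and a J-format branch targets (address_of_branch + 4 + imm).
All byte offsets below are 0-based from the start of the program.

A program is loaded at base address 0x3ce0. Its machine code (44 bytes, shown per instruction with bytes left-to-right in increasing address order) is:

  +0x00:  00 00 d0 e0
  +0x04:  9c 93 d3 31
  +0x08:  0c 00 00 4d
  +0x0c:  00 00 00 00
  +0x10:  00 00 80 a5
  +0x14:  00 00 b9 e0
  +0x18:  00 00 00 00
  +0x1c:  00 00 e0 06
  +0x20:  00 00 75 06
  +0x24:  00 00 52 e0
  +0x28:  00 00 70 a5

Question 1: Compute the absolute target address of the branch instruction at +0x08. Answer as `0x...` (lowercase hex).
+0x08: 0c 00 00 4d ⇒ word 0x4d00000c (little)
  opcode bits[31:24]=0x4d: beq/J
  imm: (w>>0)&0xffffff=0xc → #12
  target = base 0x3ce0 + off 0x08 + 4 + imm 12 = 0x3cf8

0x3cf8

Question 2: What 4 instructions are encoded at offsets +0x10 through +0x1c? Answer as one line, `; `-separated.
@+10  little-endian(00 00 80 a5) = 0xa5800000
  op=0xa5800000>>24=0xa5 ⇒ neg (R)
  rd@[23:20]=0x8 ⇒ w
@+14  little-endian(00 00 b9 e0) = 0xe0b90000
  op=0xe0b90000>>24=0xe0 ⇒ srl (RR)
  rd@[23:20]=0xb ⇒ z
  rs@[19:16]=0x9 ⇒ x
@+18  little-endian(00 00 00 00) = 0x00000000
  op=0x00000000>>24=0x0 ⇒ nop (N)
@+1c  little-endian(00 00 e0 06) = 0x06e00000
  op=0x06e00000>>24=0x6 ⇒ cp (RR)
  rd@[23:20]=0xe ⇒ u
  rs@[19:16]=0x0 ⇒ a

neg w; srl z, x; nop; cp u, a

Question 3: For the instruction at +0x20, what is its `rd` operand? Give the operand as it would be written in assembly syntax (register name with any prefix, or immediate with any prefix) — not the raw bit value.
m

off 0x20: read 00 00 75 06 as little → 0x06750000
  op=0x06750000>>24=0x6 ⇒ cp (RR)
  rd: (w>>20)&0xf=0x7 → m
  rs: (w>>16)&0xf=0x5 → h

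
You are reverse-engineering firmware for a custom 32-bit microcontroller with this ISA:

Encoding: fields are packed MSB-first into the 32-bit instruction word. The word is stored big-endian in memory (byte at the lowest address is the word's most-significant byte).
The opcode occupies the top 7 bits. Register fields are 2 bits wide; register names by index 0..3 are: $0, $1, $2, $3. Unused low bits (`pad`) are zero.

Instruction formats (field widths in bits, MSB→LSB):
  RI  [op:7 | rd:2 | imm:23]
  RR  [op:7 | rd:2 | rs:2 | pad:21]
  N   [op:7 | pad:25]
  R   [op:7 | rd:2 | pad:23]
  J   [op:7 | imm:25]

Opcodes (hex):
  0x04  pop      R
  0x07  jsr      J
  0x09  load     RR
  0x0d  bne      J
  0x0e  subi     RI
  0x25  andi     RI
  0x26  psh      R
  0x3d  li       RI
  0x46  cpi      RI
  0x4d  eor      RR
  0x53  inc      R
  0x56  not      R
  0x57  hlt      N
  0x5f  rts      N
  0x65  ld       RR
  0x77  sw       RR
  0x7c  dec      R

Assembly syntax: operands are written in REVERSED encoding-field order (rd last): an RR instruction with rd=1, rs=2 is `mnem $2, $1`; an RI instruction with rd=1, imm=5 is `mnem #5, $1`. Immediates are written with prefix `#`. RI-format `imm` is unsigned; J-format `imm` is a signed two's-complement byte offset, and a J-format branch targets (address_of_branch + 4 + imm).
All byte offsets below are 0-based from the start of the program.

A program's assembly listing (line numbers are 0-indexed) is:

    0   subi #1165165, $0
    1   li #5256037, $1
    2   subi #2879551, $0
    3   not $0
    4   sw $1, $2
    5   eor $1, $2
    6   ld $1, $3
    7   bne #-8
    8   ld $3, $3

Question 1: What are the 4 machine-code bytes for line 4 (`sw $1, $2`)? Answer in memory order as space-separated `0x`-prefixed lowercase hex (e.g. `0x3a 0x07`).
line 4 (sw): pack op=0x77:7|rd=2:2|rs=1:2|pad=0:21 = 0xef200000; big→ ef 20 00 00

0xef 0x20 0x00 0x00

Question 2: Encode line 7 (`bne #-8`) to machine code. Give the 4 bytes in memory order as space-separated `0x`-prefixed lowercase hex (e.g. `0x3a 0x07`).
7. bne fields op=0xd:7|imm=-8:25 → word 1bfffff8h → 1b ff ff f8

0x1b 0xff 0xff 0xf8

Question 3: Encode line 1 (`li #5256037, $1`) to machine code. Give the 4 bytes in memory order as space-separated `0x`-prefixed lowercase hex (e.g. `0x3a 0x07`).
L1: li op=0x3d:7|rd=1:2|imm=5256037:23 ⇒ 0x7ad03365 ⇒ big 7a d0 33 65

0x7a 0xd0 0x33 0x65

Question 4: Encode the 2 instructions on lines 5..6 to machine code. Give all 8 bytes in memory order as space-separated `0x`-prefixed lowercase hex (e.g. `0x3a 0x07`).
0x9b 0x20 0x00 0x00 0xcb 0xa0 0x00 0x00

line 5 (eor): pack op=0x4d:7|rd=2:2|rs=1:2|pad=0:21 = 0x9b200000; big→ 9b 20 00 00
line 6 (ld): pack op=0x65:7|rd=3:2|rs=1:2|pad=0:21 = 0xcba00000; big→ cb a0 00 00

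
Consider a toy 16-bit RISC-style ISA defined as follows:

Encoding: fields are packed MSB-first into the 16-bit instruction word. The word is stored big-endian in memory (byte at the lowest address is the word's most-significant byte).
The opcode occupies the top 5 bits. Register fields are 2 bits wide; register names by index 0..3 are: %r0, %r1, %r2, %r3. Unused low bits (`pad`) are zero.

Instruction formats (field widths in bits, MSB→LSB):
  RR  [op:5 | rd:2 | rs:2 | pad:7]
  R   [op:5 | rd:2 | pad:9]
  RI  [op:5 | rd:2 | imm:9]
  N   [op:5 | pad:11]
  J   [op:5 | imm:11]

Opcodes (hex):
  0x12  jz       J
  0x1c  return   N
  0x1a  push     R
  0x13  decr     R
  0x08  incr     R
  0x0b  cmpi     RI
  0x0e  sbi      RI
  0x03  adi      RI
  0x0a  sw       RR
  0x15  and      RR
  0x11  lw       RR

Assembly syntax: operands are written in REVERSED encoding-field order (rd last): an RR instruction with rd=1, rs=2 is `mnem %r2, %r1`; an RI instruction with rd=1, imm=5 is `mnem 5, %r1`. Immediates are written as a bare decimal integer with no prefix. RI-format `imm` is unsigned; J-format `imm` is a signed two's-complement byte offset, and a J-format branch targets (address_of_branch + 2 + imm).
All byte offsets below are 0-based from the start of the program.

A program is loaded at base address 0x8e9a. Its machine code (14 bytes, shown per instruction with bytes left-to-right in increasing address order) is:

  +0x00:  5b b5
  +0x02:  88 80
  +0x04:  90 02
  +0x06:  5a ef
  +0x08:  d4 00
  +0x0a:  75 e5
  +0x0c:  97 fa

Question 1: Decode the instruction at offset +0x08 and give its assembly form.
@+08  big-endian(d4 00) = 0xd400
  top 5b → 0x1a → push [R]
  [10:9] rd=2 = %r2

push %r2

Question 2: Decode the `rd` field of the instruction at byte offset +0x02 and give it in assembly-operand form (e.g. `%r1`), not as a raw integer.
off 0x02: read 88 80 as big → 0x8880
  op=0x8880>>11=0x11 ⇒ lw (RR)
  rd@[10:9]=0x0 ⇒ %r0
  rs@[8:7]=0x1 ⇒ %r1

%r0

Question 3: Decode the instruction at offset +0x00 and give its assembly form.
[00] 5b b5 → 0x5bb5
  top 5b → 0xb → cmpi [RI]
  rd: (w>>9)&0x3=0x1 → %r1
  imm: (w>>0)&0x1ff=0x1b5 → 437

cmpi 437, %r1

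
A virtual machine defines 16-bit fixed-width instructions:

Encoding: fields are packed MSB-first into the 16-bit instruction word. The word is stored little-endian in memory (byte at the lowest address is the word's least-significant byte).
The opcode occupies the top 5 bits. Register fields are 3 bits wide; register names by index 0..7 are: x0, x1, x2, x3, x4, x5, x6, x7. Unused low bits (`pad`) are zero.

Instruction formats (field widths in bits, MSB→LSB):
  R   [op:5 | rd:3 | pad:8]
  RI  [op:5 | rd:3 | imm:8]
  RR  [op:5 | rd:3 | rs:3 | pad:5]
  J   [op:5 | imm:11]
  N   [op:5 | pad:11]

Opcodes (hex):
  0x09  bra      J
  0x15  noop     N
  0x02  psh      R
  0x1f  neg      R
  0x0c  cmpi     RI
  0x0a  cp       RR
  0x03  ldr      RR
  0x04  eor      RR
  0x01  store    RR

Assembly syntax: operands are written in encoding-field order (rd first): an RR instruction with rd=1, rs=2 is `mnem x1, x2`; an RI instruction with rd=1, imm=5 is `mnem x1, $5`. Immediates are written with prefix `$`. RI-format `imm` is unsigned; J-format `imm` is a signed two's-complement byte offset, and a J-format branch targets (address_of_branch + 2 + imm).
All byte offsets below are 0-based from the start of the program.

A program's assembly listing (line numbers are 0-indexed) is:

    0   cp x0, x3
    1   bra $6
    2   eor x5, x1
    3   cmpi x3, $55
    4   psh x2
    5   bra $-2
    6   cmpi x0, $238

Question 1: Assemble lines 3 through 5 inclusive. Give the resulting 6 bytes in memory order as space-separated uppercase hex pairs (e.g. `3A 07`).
37 63 00 12 FE 4F

line 3 (cmpi): pack op=0xc:5|rd=3:3|imm=55:8 = 0x6337; little→ 37 63
line 4 (psh): pack op=0x2:5|rd=2:3|pad=0:8 = 0x1200; little→ 00 12
line 5 (bra): pack op=0x9:5|imm=-2:11 = 0x4ffe; little→ fe 4f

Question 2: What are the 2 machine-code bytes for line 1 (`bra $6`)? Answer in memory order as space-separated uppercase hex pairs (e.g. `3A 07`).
06 48

1. bra fields op=0x9:5|imm=6:11 → word 4806h → 06 48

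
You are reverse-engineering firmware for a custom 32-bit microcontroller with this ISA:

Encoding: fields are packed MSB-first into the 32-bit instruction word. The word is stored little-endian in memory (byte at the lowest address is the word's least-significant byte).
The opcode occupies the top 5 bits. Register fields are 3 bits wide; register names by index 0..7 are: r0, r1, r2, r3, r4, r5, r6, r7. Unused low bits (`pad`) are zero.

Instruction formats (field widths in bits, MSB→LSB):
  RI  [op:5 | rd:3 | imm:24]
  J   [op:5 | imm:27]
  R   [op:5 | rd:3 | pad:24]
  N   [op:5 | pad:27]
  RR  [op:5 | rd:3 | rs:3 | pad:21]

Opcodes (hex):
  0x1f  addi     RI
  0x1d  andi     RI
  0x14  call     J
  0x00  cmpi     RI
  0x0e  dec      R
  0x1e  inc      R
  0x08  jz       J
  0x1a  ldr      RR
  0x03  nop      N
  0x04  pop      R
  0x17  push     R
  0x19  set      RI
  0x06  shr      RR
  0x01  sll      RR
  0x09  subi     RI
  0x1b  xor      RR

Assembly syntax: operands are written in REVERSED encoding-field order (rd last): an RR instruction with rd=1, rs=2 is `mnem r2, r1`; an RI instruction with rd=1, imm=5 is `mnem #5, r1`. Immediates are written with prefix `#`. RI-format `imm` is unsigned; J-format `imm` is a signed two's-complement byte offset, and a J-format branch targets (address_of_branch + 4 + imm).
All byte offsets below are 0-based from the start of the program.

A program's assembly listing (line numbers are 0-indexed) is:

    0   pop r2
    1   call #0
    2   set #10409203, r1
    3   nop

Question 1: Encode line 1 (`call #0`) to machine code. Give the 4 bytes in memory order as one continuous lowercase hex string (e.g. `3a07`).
1. call fields op=0x14:5|imm=0:27 → word a0000000h → 00 00 00 a0

000000a0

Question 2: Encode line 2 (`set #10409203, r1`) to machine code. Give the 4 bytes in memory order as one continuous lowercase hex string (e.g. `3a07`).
f3d49ec9

2. set fields op=0x19:5|rd=1:3|imm=10409203:24 → word c99ed4f3h → f3 d4 9e c9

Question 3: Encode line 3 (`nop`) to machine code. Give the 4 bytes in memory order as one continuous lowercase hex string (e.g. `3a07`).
00000018

line 3 (nop): pack op=0x3:5|pad=0:27 = 0x18000000; little→ 00 00 00 18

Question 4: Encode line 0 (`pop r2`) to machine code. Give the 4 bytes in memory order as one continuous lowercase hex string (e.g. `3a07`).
00000022

line 0 (pop): pack op=0x4:5|rd=2:3|pad=0:24 = 0x22000000; little→ 00 00 00 22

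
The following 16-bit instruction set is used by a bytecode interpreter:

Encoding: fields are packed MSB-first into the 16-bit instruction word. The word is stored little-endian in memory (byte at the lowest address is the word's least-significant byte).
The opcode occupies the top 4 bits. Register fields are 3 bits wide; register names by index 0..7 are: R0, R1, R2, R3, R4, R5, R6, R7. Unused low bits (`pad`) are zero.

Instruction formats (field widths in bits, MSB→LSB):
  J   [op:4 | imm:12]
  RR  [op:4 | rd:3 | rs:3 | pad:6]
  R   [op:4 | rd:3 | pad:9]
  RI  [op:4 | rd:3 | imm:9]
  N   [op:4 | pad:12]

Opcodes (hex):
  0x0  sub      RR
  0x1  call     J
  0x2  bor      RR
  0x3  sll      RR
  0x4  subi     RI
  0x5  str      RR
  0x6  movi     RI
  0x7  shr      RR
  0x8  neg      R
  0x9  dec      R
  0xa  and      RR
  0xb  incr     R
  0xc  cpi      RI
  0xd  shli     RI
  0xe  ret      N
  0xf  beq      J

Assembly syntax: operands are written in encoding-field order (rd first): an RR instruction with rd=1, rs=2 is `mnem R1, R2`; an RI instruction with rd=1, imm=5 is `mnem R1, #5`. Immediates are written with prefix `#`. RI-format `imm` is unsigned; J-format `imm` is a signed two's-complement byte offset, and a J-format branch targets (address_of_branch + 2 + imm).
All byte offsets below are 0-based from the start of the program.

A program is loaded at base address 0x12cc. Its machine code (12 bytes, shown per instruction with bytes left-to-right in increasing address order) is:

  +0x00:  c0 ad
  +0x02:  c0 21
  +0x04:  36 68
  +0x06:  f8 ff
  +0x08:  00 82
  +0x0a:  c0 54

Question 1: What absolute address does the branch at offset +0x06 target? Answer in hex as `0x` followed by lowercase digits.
0x12cc

[06] f8 ff → 0xfff8
  op=0xfff8>>12=0xf ⇒ beq (J)
  [11:0] imm=4088 (s12→-8) = #-8
  target = base 0x12cc + off 0x06 + 2 + imm -8 = 0x12cc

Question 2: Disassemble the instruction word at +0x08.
@+08  little-endian(00 82) = 0x8200
  top 4b → 0x8 → neg [R]
  rd@[11:9]=0x1 ⇒ R1

neg R1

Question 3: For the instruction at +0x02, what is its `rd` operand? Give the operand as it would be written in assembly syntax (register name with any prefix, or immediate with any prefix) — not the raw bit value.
+0x02: c0 21 ⇒ word 0x21c0 (little)
  opcode bits[15:12]=0x2: bor/RR
  rd@[11:9]=0x0 ⇒ R0
  rs@[8:6]=0x7 ⇒ R7

R0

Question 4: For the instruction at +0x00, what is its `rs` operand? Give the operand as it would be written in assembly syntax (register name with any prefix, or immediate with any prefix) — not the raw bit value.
R7

+0x00: c0 ad ⇒ word 0xadc0 (little)
  top 4b → 0xa → and [RR]
  rd@[11:9]=0x6 ⇒ R6
  rs@[8:6]=0x7 ⇒ R7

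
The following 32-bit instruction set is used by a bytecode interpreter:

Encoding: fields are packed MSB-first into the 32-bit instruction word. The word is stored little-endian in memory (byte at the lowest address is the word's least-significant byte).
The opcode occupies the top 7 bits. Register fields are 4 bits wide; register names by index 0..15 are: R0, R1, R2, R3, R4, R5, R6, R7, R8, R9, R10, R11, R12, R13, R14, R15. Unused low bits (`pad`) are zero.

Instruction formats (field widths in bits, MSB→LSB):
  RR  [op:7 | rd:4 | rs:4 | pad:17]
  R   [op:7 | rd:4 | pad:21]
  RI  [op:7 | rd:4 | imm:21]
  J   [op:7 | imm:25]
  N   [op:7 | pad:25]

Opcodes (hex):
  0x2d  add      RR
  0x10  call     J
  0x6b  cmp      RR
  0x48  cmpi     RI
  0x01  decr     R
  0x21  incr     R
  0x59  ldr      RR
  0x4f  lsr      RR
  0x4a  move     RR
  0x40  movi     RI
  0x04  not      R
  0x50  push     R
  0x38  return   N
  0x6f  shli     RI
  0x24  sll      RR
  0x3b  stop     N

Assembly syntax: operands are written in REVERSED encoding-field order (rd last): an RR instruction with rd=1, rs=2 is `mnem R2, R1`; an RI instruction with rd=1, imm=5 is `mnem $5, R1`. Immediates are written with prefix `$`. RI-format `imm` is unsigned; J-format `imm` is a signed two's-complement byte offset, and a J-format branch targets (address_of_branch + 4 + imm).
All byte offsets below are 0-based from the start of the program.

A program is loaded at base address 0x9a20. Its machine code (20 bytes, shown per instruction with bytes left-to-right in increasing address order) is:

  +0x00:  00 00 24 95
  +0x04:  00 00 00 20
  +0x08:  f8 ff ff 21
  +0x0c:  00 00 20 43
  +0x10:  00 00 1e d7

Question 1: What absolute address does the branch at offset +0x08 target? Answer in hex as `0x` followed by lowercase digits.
0x9a24

[08] f8 ff ff 21 → 0x21fffff8
  opcode bits[31:25]=0x10: call/J
  imm@[24:0]=0x1fffff8 (s25→-8) ⇒ $-8
  target = base 0x9a20 + off 0x08 + 4 + imm -8 = 0x9a24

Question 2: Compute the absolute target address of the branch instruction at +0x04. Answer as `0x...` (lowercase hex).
0x9a28

@+04  little-endian(00 00 00 20) = 0x20000000
  opcode bits[31:25]=0x10: call/J
  [24:0] imm=0 = $0
  target = base 0x9a20 + off 0x04 + 4 + imm 0 = 0x9a28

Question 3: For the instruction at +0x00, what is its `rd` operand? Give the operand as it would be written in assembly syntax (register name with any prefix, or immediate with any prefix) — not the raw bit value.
@+00  little-endian(00 00 24 95) = 0x95240000
  opcode bits[31:25]=0x4a: move/RR
  rd@[24:21]=0x9 ⇒ R9
  rs@[20:17]=0x2 ⇒ R2

R9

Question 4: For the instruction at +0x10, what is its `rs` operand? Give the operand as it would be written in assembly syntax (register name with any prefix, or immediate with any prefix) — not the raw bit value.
R15

off 0x10: read 00 00 1e d7 as little → 0xd71e0000
  top 7b → 0x6b → cmp [RR]
  [24:21] rd=8 = R8
  [20:17] rs=15 = R15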